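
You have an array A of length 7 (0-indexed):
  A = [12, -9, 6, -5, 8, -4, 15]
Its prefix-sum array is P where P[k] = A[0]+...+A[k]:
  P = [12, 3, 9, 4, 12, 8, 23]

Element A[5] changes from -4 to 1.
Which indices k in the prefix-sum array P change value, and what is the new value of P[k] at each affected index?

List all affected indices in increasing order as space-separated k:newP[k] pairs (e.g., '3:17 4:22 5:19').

P[k] = A[0] + ... + A[k]
P[k] includes A[5] iff k >= 5
Affected indices: 5, 6, ..., 6; delta = 5
  P[5]: 8 + 5 = 13
  P[6]: 23 + 5 = 28

Answer: 5:13 6:28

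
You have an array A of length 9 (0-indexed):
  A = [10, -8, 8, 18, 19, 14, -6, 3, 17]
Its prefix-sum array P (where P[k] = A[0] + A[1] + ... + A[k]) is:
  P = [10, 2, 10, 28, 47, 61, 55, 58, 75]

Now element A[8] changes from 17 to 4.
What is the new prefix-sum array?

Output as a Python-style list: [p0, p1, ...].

Answer: [10, 2, 10, 28, 47, 61, 55, 58, 62]

Derivation:
Change: A[8] 17 -> 4, delta = -13
P[k] for k < 8: unchanged (A[8] not included)
P[k] for k >= 8: shift by delta = -13
  P[0] = 10 + 0 = 10
  P[1] = 2 + 0 = 2
  P[2] = 10 + 0 = 10
  P[3] = 28 + 0 = 28
  P[4] = 47 + 0 = 47
  P[5] = 61 + 0 = 61
  P[6] = 55 + 0 = 55
  P[7] = 58 + 0 = 58
  P[8] = 75 + -13 = 62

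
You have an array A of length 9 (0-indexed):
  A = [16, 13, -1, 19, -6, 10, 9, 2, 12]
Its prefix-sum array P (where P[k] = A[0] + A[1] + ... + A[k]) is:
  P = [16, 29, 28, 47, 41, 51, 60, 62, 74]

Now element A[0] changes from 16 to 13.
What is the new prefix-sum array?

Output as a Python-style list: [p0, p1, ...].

Change: A[0] 16 -> 13, delta = -3
P[k] for k < 0: unchanged (A[0] not included)
P[k] for k >= 0: shift by delta = -3
  P[0] = 16 + -3 = 13
  P[1] = 29 + -3 = 26
  P[2] = 28 + -3 = 25
  P[3] = 47 + -3 = 44
  P[4] = 41 + -3 = 38
  P[5] = 51 + -3 = 48
  P[6] = 60 + -3 = 57
  P[7] = 62 + -3 = 59
  P[8] = 74 + -3 = 71

Answer: [13, 26, 25, 44, 38, 48, 57, 59, 71]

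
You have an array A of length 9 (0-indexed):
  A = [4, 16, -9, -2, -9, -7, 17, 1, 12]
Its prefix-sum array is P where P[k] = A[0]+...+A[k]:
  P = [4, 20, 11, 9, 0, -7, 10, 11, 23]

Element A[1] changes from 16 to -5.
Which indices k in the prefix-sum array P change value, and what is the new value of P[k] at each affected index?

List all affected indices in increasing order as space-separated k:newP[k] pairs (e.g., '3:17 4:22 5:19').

Answer: 1:-1 2:-10 3:-12 4:-21 5:-28 6:-11 7:-10 8:2

Derivation:
P[k] = A[0] + ... + A[k]
P[k] includes A[1] iff k >= 1
Affected indices: 1, 2, ..., 8; delta = -21
  P[1]: 20 + -21 = -1
  P[2]: 11 + -21 = -10
  P[3]: 9 + -21 = -12
  P[4]: 0 + -21 = -21
  P[5]: -7 + -21 = -28
  P[6]: 10 + -21 = -11
  P[7]: 11 + -21 = -10
  P[8]: 23 + -21 = 2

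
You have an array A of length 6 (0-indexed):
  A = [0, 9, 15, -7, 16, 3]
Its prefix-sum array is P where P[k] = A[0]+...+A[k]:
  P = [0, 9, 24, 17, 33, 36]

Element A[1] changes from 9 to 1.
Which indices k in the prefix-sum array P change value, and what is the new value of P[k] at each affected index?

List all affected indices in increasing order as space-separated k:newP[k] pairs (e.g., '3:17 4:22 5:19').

Answer: 1:1 2:16 3:9 4:25 5:28

Derivation:
P[k] = A[0] + ... + A[k]
P[k] includes A[1] iff k >= 1
Affected indices: 1, 2, ..., 5; delta = -8
  P[1]: 9 + -8 = 1
  P[2]: 24 + -8 = 16
  P[3]: 17 + -8 = 9
  P[4]: 33 + -8 = 25
  P[5]: 36 + -8 = 28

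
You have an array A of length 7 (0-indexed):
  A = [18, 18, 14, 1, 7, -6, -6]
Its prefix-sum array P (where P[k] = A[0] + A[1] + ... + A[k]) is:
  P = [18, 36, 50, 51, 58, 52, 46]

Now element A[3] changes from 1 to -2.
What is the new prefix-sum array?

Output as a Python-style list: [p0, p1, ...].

Change: A[3] 1 -> -2, delta = -3
P[k] for k < 3: unchanged (A[3] not included)
P[k] for k >= 3: shift by delta = -3
  P[0] = 18 + 0 = 18
  P[1] = 36 + 0 = 36
  P[2] = 50 + 0 = 50
  P[3] = 51 + -3 = 48
  P[4] = 58 + -3 = 55
  P[5] = 52 + -3 = 49
  P[6] = 46 + -3 = 43

Answer: [18, 36, 50, 48, 55, 49, 43]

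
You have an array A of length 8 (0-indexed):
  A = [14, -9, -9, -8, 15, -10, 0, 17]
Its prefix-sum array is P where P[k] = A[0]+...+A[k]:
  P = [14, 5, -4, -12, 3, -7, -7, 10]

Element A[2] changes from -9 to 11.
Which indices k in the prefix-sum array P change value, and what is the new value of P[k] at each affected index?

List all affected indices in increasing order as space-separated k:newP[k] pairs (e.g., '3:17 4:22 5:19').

P[k] = A[0] + ... + A[k]
P[k] includes A[2] iff k >= 2
Affected indices: 2, 3, ..., 7; delta = 20
  P[2]: -4 + 20 = 16
  P[3]: -12 + 20 = 8
  P[4]: 3 + 20 = 23
  P[5]: -7 + 20 = 13
  P[6]: -7 + 20 = 13
  P[7]: 10 + 20 = 30

Answer: 2:16 3:8 4:23 5:13 6:13 7:30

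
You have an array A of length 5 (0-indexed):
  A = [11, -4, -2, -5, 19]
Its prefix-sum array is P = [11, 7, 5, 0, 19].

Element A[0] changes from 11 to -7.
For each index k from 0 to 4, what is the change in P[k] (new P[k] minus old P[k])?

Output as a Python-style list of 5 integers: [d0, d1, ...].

Element change: A[0] 11 -> -7, delta = -18
For k < 0: P[k] unchanged, delta_P[k] = 0
For k >= 0: P[k] shifts by exactly -18
Delta array: [-18, -18, -18, -18, -18]

Answer: [-18, -18, -18, -18, -18]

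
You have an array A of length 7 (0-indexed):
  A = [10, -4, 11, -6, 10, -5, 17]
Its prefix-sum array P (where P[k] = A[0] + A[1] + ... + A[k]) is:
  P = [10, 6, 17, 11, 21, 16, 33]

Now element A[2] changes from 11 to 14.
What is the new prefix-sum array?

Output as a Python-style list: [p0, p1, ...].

Answer: [10, 6, 20, 14, 24, 19, 36]

Derivation:
Change: A[2] 11 -> 14, delta = 3
P[k] for k < 2: unchanged (A[2] not included)
P[k] for k >= 2: shift by delta = 3
  P[0] = 10 + 0 = 10
  P[1] = 6 + 0 = 6
  P[2] = 17 + 3 = 20
  P[3] = 11 + 3 = 14
  P[4] = 21 + 3 = 24
  P[5] = 16 + 3 = 19
  P[6] = 33 + 3 = 36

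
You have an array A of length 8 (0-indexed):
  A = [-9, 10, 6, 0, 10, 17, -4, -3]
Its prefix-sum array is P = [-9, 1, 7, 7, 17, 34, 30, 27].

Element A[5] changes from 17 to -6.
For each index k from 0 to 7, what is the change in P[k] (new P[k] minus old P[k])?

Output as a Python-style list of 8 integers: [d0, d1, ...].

Answer: [0, 0, 0, 0, 0, -23, -23, -23]

Derivation:
Element change: A[5] 17 -> -6, delta = -23
For k < 5: P[k] unchanged, delta_P[k] = 0
For k >= 5: P[k] shifts by exactly -23
Delta array: [0, 0, 0, 0, 0, -23, -23, -23]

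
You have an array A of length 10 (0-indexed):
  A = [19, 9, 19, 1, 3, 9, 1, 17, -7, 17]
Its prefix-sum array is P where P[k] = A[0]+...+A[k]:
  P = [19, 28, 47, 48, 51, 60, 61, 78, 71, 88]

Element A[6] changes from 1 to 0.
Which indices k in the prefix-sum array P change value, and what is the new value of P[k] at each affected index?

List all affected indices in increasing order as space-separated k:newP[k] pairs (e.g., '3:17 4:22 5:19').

Answer: 6:60 7:77 8:70 9:87

Derivation:
P[k] = A[0] + ... + A[k]
P[k] includes A[6] iff k >= 6
Affected indices: 6, 7, ..., 9; delta = -1
  P[6]: 61 + -1 = 60
  P[7]: 78 + -1 = 77
  P[8]: 71 + -1 = 70
  P[9]: 88 + -1 = 87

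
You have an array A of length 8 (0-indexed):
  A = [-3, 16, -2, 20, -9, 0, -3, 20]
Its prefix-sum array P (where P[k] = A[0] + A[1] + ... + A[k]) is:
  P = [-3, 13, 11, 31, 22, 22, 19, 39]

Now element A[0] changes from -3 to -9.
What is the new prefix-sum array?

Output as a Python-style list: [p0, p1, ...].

Answer: [-9, 7, 5, 25, 16, 16, 13, 33]

Derivation:
Change: A[0] -3 -> -9, delta = -6
P[k] for k < 0: unchanged (A[0] not included)
P[k] for k >= 0: shift by delta = -6
  P[0] = -3 + -6 = -9
  P[1] = 13 + -6 = 7
  P[2] = 11 + -6 = 5
  P[3] = 31 + -6 = 25
  P[4] = 22 + -6 = 16
  P[5] = 22 + -6 = 16
  P[6] = 19 + -6 = 13
  P[7] = 39 + -6 = 33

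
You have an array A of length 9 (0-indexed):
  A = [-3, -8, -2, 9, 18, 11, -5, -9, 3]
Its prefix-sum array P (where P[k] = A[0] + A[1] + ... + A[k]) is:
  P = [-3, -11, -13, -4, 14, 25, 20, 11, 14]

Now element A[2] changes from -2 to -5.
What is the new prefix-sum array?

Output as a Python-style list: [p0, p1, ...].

Change: A[2] -2 -> -5, delta = -3
P[k] for k < 2: unchanged (A[2] not included)
P[k] for k >= 2: shift by delta = -3
  P[0] = -3 + 0 = -3
  P[1] = -11 + 0 = -11
  P[2] = -13 + -3 = -16
  P[3] = -4 + -3 = -7
  P[4] = 14 + -3 = 11
  P[5] = 25 + -3 = 22
  P[6] = 20 + -3 = 17
  P[7] = 11 + -3 = 8
  P[8] = 14 + -3 = 11

Answer: [-3, -11, -16, -7, 11, 22, 17, 8, 11]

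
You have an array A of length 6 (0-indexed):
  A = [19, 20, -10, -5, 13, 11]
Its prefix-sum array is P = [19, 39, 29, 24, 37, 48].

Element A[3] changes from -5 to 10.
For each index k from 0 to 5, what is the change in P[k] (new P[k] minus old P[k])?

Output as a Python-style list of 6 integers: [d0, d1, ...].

Element change: A[3] -5 -> 10, delta = 15
For k < 3: P[k] unchanged, delta_P[k] = 0
For k >= 3: P[k] shifts by exactly 15
Delta array: [0, 0, 0, 15, 15, 15]

Answer: [0, 0, 0, 15, 15, 15]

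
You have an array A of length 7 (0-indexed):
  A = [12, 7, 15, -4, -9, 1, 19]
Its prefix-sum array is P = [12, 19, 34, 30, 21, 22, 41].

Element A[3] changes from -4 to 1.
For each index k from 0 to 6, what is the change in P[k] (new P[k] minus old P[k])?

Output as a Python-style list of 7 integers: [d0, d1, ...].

Element change: A[3] -4 -> 1, delta = 5
For k < 3: P[k] unchanged, delta_P[k] = 0
For k >= 3: P[k] shifts by exactly 5
Delta array: [0, 0, 0, 5, 5, 5, 5]

Answer: [0, 0, 0, 5, 5, 5, 5]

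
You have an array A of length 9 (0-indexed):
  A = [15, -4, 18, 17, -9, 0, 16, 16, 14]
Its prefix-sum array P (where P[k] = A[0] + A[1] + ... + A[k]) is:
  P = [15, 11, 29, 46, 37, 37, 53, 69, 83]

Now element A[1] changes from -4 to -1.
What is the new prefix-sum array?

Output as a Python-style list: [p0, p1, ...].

Change: A[1] -4 -> -1, delta = 3
P[k] for k < 1: unchanged (A[1] not included)
P[k] for k >= 1: shift by delta = 3
  P[0] = 15 + 0 = 15
  P[1] = 11 + 3 = 14
  P[2] = 29 + 3 = 32
  P[3] = 46 + 3 = 49
  P[4] = 37 + 3 = 40
  P[5] = 37 + 3 = 40
  P[6] = 53 + 3 = 56
  P[7] = 69 + 3 = 72
  P[8] = 83 + 3 = 86

Answer: [15, 14, 32, 49, 40, 40, 56, 72, 86]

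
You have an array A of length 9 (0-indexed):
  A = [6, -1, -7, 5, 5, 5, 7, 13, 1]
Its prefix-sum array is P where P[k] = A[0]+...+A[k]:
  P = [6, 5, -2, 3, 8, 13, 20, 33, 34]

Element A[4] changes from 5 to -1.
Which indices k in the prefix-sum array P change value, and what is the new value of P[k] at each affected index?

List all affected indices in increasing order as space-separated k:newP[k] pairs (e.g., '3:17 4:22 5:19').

Answer: 4:2 5:7 6:14 7:27 8:28

Derivation:
P[k] = A[0] + ... + A[k]
P[k] includes A[4] iff k >= 4
Affected indices: 4, 5, ..., 8; delta = -6
  P[4]: 8 + -6 = 2
  P[5]: 13 + -6 = 7
  P[6]: 20 + -6 = 14
  P[7]: 33 + -6 = 27
  P[8]: 34 + -6 = 28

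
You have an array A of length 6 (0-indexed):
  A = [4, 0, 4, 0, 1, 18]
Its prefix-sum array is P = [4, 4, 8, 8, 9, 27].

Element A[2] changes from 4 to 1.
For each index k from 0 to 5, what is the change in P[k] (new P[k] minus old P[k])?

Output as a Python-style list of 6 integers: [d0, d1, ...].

Answer: [0, 0, -3, -3, -3, -3]

Derivation:
Element change: A[2] 4 -> 1, delta = -3
For k < 2: P[k] unchanged, delta_P[k] = 0
For k >= 2: P[k] shifts by exactly -3
Delta array: [0, 0, -3, -3, -3, -3]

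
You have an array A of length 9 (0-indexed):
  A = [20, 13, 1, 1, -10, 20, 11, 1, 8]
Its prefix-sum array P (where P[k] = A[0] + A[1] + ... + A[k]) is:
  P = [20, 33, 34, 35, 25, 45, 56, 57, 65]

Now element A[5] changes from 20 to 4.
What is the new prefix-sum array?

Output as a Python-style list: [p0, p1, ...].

Answer: [20, 33, 34, 35, 25, 29, 40, 41, 49]

Derivation:
Change: A[5] 20 -> 4, delta = -16
P[k] for k < 5: unchanged (A[5] not included)
P[k] for k >= 5: shift by delta = -16
  P[0] = 20 + 0 = 20
  P[1] = 33 + 0 = 33
  P[2] = 34 + 0 = 34
  P[3] = 35 + 0 = 35
  P[4] = 25 + 0 = 25
  P[5] = 45 + -16 = 29
  P[6] = 56 + -16 = 40
  P[7] = 57 + -16 = 41
  P[8] = 65 + -16 = 49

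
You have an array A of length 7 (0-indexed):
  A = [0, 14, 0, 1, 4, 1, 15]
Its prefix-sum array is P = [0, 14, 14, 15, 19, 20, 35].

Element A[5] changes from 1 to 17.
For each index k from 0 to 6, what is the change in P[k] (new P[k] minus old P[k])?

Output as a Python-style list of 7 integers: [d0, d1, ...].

Element change: A[5] 1 -> 17, delta = 16
For k < 5: P[k] unchanged, delta_P[k] = 0
For k >= 5: P[k] shifts by exactly 16
Delta array: [0, 0, 0, 0, 0, 16, 16]

Answer: [0, 0, 0, 0, 0, 16, 16]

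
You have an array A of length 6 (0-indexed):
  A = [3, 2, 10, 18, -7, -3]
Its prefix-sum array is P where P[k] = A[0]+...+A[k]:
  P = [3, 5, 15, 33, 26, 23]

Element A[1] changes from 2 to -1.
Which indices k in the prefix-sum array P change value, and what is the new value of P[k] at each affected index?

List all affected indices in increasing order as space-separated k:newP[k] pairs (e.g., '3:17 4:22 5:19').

P[k] = A[0] + ... + A[k]
P[k] includes A[1] iff k >= 1
Affected indices: 1, 2, ..., 5; delta = -3
  P[1]: 5 + -3 = 2
  P[2]: 15 + -3 = 12
  P[3]: 33 + -3 = 30
  P[4]: 26 + -3 = 23
  P[5]: 23 + -3 = 20

Answer: 1:2 2:12 3:30 4:23 5:20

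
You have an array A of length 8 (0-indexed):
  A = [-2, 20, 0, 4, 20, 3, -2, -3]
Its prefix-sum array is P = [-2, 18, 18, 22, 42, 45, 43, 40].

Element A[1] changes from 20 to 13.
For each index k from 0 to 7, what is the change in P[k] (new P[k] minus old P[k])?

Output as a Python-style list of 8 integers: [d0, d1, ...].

Element change: A[1] 20 -> 13, delta = -7
For k < 1: P[k] unchanged, delta_P[k] = 0
For k >= 1: P[k] shifts by exactly -7
Delta array: [0, -7, -7, -7, -7, -7, -7, -7]

Answer: [0, -7, -7, -7, -7, -7, -7, -7]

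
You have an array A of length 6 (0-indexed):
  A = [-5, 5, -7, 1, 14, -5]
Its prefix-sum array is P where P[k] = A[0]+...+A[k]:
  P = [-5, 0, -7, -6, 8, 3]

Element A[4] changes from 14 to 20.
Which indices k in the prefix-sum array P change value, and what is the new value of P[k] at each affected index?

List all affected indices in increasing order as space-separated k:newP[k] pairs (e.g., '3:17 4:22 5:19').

P[k] = A[0] + ... + A[k]
P[k] includes A[4] iff k >= 4
Affected indices: 4, 5, ..., 5; delta = 6
  P[4]: 8 + 6 = 14
  P[5]: 3 + 6 = 9

Answer: 4:14 5:9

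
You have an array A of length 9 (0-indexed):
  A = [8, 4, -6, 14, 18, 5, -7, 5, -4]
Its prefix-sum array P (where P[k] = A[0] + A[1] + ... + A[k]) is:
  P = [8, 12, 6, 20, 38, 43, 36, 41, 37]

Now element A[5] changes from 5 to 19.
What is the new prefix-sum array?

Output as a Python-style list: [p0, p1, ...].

Change: A[5] 5 -> 19, delta = 14
P[k] for k < 5: unchanged (A[5] not included)
P[k] for k >= 5: shift by delta = 14
  P[0] = 8 + 0 = 8
  P[1] = 12 + 0 = 12
  P[2] = 6 + 0 = 6
  P[3] = 20 + 0 = 20
  P[4] = 38 + 0 = 38
  P[5] = 43 + 14 = 57
  P[6] = 36 + 14 = 50
  P[7] = 41 + 14 = 55
  P[8] = 37 + 14 = 51

Answer: [8, 12, 6, 20, 38, 57, 50, 55, 51]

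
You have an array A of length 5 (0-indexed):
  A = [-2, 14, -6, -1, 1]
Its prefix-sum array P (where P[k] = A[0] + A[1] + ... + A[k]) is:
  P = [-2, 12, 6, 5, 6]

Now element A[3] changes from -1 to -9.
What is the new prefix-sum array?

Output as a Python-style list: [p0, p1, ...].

Answer: [-2, 12, 6, -3, -2]

Derivation:
Change: A[3] -1 -> -9, delta = -8
P[k] for k < 3: unchanged (A[3] not included)
P[k] for k >= 3: shift by delta = -8
  P[0] = -2 + 0 = -2
  P[1] = 12 + 0 = 12
  P[2] = 6 + 0 = 6
  P[3] = 5 + -8 = -3
  P[4] = 6 + -8 = -2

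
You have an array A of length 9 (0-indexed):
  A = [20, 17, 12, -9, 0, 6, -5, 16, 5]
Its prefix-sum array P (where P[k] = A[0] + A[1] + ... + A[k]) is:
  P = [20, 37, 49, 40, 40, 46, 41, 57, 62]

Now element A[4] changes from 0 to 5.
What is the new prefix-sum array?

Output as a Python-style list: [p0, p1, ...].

Change: A[4] 0 -> 5, delta = 5
P[k] for k < 4: unchanged (A[4] not included)
P[k] for k >= 4: shift by delta = 5
  P[0] = 20 + 0 = 20
  P[1] = 37 + 0 = 37
  P[2] = 49 + 0 = 49
  P[3] = 40 + 0 = 40
  P[4] = 40 + 5 = 45
  P[5] = 46 + 5 = 51
  P[6] = 41 + 5 = 46
  P[7] = 57 + 5 = 62
  P[8] = 62 + 5 = 67

Answer: [20, 37, 49, 40, 45, 51, 46, 62, 67]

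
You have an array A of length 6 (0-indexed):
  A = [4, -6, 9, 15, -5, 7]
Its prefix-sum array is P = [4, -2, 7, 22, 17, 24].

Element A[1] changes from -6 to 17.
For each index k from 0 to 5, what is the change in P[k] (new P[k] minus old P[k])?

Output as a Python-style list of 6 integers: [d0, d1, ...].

Answer: [0, 23, 23, 23, 23, 23]

Derivation:
Element change: A[1] -6 -> 17, delta = 23
For k < 1: P[k] unchanged, delta_P[k] = 0
For k >= 1: P[k] shifts by exactly 23
Delta array: [0, 23, 23, 23, 23, 23]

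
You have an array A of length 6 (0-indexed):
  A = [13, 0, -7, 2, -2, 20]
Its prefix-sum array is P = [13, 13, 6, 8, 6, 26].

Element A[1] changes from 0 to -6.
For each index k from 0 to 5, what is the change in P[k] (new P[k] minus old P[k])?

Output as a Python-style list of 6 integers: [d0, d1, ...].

Element change: A[1] 0 -> -6, delta = -6
For k < 1: P[k] unchanged, delta_P[k] = 0
For k >= 1: P[k] shifts by exactly -6
Delta array: [0, -6, -6, -6, -6, -6]

Answer: [0, -6, -6, -6, -6, -6]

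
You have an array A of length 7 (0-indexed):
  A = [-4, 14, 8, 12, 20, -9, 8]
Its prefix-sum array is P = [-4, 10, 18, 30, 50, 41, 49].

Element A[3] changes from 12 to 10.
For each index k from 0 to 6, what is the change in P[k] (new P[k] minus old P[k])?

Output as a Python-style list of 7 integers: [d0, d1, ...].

Answer: [0, 0, 0, -2, -2, -2, -2]

Derivation:
Element change: A[3] 12 -> 10, delta = -2
For k < 3: P[k] unchanged, delta_P[k] = 0
For k >= 3: P[k] shifts by exactly -2
Delta array: [0, 0, 0, -2, -2, -2, -2]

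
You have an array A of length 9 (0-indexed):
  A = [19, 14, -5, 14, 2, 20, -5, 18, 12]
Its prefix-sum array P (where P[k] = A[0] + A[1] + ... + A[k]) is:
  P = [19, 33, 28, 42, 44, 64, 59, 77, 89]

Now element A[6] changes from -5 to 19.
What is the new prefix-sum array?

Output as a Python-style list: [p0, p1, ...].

Change: A[6] -5 -> 19, delta = 24
P[k] for k < 6: unchanged (A[6] not included)
P[k] for k >= 6: shift by delta = 24
  P[0] = 19 + 0 = 19
  P[1] = 33 + 0 = 33
  P[2] = 28 + 0 = 28
  P[3] = 42 + 0 = 42
  P[4] = 44 + 0 = 44
  P[5] = 64 + 0 = 64
  P[6] = 59 + 24 = 83
  P[7] = 77 + 24 = 101
  P[8] = 89 + 24 = 113

Answer: [19, 33, 28, 42, 44, 64, 83, 101, 113]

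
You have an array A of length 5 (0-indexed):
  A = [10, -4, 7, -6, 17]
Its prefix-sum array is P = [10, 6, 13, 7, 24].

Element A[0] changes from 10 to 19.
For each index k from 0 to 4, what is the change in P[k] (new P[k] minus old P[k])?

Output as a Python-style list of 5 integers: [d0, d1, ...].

Answer: [9, 9, 9, 9, 9]

Derivation:
Element change: A[0] 10 -> 19, delta = 9
For k < 0: P[k] unchanged, delta_P[k] = 0
For k >= 0: P[k] shifts by exactly 9
Delta array: [9, 9, 9, 9, 9]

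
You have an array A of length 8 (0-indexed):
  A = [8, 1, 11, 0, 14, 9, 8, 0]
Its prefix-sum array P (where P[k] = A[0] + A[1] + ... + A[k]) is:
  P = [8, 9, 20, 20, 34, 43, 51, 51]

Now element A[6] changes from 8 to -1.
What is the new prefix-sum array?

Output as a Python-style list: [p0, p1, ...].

Answer: [8, 9, 20, 20, 34, 43, 42, 42]

Derivation:
Change: A[6] 8 -> -1, delta = -9
P[k] for k < 6: unchanged (A[6] not included)
P[k] for k >= 6: shift by delta = -9
  P[0] = 8 + 0 = 8
  P[1] = 9 + 0 = 9
  P[2] = 20 + 0 = 20
  P[3] = 20 + 0 = 20
  P[4] = 34 + 0 = 34
  P[5] = 43 + 0 = 43
  P[6] = 51 + -9 = 42
  P[7] = 51 + -9 = 42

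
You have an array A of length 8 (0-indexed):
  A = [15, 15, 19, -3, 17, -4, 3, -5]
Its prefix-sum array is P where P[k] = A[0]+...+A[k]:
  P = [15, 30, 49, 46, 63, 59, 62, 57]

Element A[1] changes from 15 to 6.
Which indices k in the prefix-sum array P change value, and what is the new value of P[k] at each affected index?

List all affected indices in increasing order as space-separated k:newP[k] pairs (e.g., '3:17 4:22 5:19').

Answer: 1:21 2:40 3:37 4:54 5:50 6:53 7:48

Derivation:
P[k] = A[0] + ... + A[k]
P[k] includes A[1] iff k >= 1
Affected indices: 1, 2, ..., 7; delta = -9
  P[1]: 30 + -9 = 21
  P[2]: 49 + -9 = 40
  P[3]: 46 + -9 = 37
  P[4]: 63 + -9 = 54
  P[5]: 59 + -9 = 50
  P[6]: 62 + -9 = 53
  P[7]: 57 + -9 = 48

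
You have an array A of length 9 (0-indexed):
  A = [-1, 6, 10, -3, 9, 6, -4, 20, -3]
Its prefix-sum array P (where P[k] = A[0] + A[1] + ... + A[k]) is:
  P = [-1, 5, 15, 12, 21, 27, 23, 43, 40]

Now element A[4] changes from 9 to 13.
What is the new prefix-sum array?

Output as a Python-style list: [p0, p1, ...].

Answer: [-1, 5, 15, 12, 25, 31, 27, 47, 44]

Derivation:
Change: A[4] 9 -> 13, delta = 4
P[k] for k < 4: unchanged (A[4] not included)
P[k] for k >= 4: shift by delta = 4
  P[0] = -1 + 0 = -1
  P[1] = 5 + 0 = 5
  P[2] = 15 + 0 = 15
  P[3] = 12 + 0 = 12
  P[4] = 21 + 4 = 25
  P[5] = 27 + 4 = 31
  P[6] = 23 + 4 = 27
  P[7] = 43 + 4 = 47
  P[8] = 40 + 4 = 44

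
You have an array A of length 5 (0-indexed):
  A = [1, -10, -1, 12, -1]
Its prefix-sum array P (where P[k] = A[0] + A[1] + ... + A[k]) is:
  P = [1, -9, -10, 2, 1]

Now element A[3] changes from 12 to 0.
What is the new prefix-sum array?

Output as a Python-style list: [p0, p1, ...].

Answer: [1, -9, -10, -10, -11]

Derivation:
Change: A[3] 12 -> 0, delta = -12
P[k] for k < 3: unchanged (A[3] not included)
P[k] for k >= 3: shift by delta = -12
  P[0] = 1 + 0 = 1
  P[1] = -9 + 0 = -9
  P[2] = -10 + 0 = -10
  P[3] = 2 + -12 = -10
  P[4] = 1 + -12 = -11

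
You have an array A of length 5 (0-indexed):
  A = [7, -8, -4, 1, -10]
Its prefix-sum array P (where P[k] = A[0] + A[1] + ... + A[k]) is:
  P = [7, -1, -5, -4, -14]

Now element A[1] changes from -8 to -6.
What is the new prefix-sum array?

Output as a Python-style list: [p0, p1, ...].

Change: A[1] -8 -> -6, delta = 2
P[k] for k < 1: unchanged (A[1] not included)
P[k] for k >= 1: shift by delta = 2
  P[0] = 7 + 0 = 7
  P[1] = -1 + 2 = 1
  P[2] = -5 + 2 = -3
  P[3] = -4 + 2 = -2
  P[4] = -14 + 2 = -12

Answer: [7, 1, -3, -2, -12]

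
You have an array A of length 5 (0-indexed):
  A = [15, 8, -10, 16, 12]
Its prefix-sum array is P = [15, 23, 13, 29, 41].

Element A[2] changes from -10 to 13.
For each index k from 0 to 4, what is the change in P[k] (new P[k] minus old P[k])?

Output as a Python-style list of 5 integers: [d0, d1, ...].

Element change: A[2] -10 -> 13, delta = 23
For k < 2: P[k] unchanged, delta_P[k] = 0
For k >= 2: P[k] shifts by exactly 23
Delta array: [0, 0, 23, 23, 23]

Answer: [0, 0, 23, 23, 23]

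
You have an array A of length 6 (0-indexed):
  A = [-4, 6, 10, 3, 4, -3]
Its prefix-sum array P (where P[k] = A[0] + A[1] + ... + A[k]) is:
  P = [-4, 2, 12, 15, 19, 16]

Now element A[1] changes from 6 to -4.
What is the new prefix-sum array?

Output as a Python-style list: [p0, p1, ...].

Answer: [-4, -8, 2, 5, 9, 6]

Derivation:
Change: A[1] 6 -> -4, delta = -10
P[k] for k < 1: unchanged (A[1] not included)
P[k] for k >= 1: shift by delta = -10
  P[0] = -4 + 0 = -4
  P[1] = 2 + -10 = -8
  P[2] = 12 + -10 = 2
  P[3] = 15 + -10 = 5
  P[4] = 19 + -10 = 9
  P[5] = 16 + -10 = 6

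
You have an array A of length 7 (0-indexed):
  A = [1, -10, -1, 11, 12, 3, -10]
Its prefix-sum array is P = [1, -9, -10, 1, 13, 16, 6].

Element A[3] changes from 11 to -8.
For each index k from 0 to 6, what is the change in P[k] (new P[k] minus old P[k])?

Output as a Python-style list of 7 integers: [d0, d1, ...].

Answer: [0, 0, 0, -19, -19, -19, -19]

Derivation:
Element change: A[3] 11 -> -8, delta = -19
For k < 3: P[k] unchanged, delta_P[k] = 0
For k >= 3: P[k] shifts by exactly -19
Delta array: [0, 0, 0, -19, -19, -19, -19]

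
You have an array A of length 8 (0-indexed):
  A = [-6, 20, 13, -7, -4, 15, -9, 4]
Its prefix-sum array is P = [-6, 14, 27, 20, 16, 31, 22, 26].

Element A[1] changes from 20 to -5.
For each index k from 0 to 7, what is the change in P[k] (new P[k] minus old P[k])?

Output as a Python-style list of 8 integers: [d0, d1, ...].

Answer: [0, -25, -25, -25, -25, -25, -25, -25]

Derivation:
Element change: A[1] 20 -> -5, delta = -25
For k < 1: P[k] unchanged, delta_P[k] = 0
For k >= 1: P[k] shifts by exactly -25
Delta array: [0, -25, -25, -25, -25, -25, -25, -25]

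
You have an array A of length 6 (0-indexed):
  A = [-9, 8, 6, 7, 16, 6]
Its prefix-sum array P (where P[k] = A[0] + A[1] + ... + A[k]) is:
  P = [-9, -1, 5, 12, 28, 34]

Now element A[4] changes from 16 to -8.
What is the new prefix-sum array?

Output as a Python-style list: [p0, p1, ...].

Change: A[4] 16 -> -8, delta = -24
P[k] for k < 4: unchanged (A[4] not included)
P[k] for k >= 4: shift by delta = -24
  P[0] = -9 + 0 = -9
  P[1] = -1 + 0 = -1
  P[2] = 5 + 0 = 5
  P[3] = 12 + 0 = 12
  P[4] = 28 + -24 = 4
  P[5] = 34 + -24 = 10

Answer: [-9, -1, 5, 12, 4, 10]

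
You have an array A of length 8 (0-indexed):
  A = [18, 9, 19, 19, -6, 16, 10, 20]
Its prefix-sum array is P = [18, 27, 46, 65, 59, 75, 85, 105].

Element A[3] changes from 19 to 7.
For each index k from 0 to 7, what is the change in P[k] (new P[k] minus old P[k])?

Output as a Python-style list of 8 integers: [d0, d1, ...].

Element change: A[3] 19 -> 7, delta = -12
For k < 3: P[k] unchanged, delta_P[k] = 0
For k >= 3: P[k] shifts by exactly -12
Delta array: [0, 0, 0, -12, -12, -12, -12, -12]

Answer: [0, 0, 0, -12, -12, -12, -12, -12]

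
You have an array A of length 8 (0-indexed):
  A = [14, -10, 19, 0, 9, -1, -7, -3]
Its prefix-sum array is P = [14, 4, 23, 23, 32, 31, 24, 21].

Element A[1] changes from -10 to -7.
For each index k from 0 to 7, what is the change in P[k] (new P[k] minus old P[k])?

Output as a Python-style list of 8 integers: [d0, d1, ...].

Answer: [0, 3, 3, 3, 3, 3, 3, 3]

Derivation:
Element change: A[1] -10 -> -7, delta = 3
For k < 1: P[k] unchanged, delta_P[k] = 0
For k >= 1: P[k] shifts by exactly 3
Delta array: [0, 3, 3, 3, 3, 3, 3, 3]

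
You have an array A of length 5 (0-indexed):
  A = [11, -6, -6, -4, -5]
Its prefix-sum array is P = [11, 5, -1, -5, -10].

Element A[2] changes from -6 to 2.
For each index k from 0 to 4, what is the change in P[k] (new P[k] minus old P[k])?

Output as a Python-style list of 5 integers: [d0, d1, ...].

Element change: A[2] -6 -> 2, delta = 8
For k < 2: P[k] unchanged, delta_P[k] = 0
For k >= 2: P[k] shifts by exactly 8
Delta array: [0, 0, 8, 8, 8]

Answer: [0, 0, 8, 8, 8]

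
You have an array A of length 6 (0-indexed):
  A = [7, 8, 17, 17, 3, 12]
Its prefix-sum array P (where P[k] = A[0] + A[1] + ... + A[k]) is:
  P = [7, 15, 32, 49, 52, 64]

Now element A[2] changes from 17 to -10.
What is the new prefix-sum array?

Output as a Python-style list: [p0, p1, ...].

Change: A[2] 17 -> -10, delta = -27
P[k] for k < 2: unchanged (A[2] not included)
P[k] for k >= 2: shift by delta = -27
  P[0] = 7 + 0 = 7
  P[1] = 15 + 0 = 15
  P[2] = 32 + -27 = 5
  P[3] = 49 + -27 = 22
  P[4] = 52 + -27 = 25
  P[5] = 64 + -27 = 37

Answer: [7, 15, 5, 22, 25, 37]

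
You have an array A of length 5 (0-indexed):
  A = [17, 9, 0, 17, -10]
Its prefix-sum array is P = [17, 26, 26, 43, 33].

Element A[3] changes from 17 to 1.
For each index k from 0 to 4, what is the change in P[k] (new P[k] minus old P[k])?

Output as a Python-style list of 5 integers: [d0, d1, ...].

Element change: A[3] 17 -> 1, delta = -16
For k < 3: P[k] unchanged, delta_P[k] = 0
For k >= 3: P[k] shifts by exactly -16
Delta array: [0, 0, 0, -16, -16]

Answer: [0, 0, 0, -16, -16]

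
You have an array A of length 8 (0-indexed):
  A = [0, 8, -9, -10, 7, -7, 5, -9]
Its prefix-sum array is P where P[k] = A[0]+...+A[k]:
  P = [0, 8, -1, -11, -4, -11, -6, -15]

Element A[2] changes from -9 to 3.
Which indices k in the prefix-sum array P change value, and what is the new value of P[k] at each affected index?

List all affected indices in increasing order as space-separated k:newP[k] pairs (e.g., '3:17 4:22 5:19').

Answer: 2:11 3:1 4:8 5:1 6:6 7:-3

Derivation:
P[k] = A[0] + ... + A[k]
P[k] includes A[2] iff k >= 2
Affected indices: 2, 3, ..., 7; delta = 12
  P[2]: -1 + 12 = 11
  P[3]: -11 + 12 = 1
  P[4]: -4 + 12 = 8
  P[5]: -11 + 12 = 1
  P[6]: -6 + 12 = 6
  P[7]: -15 + 12 = -3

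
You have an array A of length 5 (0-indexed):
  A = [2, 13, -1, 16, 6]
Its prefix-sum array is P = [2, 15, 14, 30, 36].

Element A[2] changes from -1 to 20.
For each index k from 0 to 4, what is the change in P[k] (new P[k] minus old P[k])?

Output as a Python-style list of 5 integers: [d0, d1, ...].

Answer: [0, 0, 21, 21, 21]

Derivation:
Element change: A[2] -1 -> 20, delta = 21
For k < 2: P[k] unchanged, delta_P[k] = 0
For k >= 2: P[k] shifts by exactly 21
Delta array: [0, 0, 21, 21, 21]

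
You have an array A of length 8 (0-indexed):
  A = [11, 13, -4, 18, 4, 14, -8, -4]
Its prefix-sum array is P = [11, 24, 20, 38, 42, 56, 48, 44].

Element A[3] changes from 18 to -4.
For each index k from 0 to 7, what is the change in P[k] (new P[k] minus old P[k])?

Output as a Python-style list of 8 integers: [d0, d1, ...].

Answer: [0, 0, 0, -22, -22, -22, -22, -22]

Derivation:
Element change: A[3] 18 -> -4, delta = -22
For k < 3: P[k] unchanged, delta_P[k] = 0
For k >= 3: P[k] shifts by exactly -22
Delta array: [0, 0, 0, -22, -22, -22, -22, -22]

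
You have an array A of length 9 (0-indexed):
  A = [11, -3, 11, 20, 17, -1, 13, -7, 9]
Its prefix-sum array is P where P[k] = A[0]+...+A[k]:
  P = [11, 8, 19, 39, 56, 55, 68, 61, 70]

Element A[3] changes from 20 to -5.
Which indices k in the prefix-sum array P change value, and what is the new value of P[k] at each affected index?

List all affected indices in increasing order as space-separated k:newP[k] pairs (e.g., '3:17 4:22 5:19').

P[k] = A[0] + ... + A[k]
P[k] includes A[3] iff k >= 3
Affected indices: 3, 4, ..., 8; delta = -25
  P[3]: 39 + -25 = 14
  P[4]: 56 + -25 = 31
  P[5]: 55 + -25 = 30
  P[6]: 68 + -25 = 43
  P[7]: 61 + -25 = 36
  P[8]: 70 + -25 = 45

Answer: 3:14 4:31 5:30 6:43 7:36 8:45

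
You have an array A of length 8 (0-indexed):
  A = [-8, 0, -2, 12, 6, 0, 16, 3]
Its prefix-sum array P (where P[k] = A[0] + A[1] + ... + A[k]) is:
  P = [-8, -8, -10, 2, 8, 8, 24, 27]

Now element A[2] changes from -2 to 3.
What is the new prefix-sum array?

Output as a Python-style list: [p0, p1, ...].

Change: A[2] -2 -> 3, delta = 5
P[k] for k < 2: unchanged (A[2] not included)
P[k] for k >= 2: shift by delta = 5
  P[0] = -8 + 0 = -8
  P[1] = -8 + 0 = -8
  P[2] = -10 + 5 = -5
  P[3] = 2 + 5 = 7
  P[4] = 8 + 5 = 13
  P[5] = 8 + 5 = 13
  P[6] = 24 + 5 = 29
  P[7] = 27 + 5 = 32

Answer: [-8, -8, -5, 7, 13, 13, 29, 32]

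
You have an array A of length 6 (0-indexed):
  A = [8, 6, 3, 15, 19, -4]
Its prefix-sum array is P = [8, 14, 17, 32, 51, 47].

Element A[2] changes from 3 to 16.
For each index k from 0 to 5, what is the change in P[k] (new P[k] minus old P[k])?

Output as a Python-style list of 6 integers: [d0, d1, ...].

Element change: A[2] 3 -> 16, delta = 13
For k < 2: P[k] unchanged, delta_P[k] = 0
For k >= 2: P[k] shifts by exactly 13
Delta array: [0, 0, 13, 13, 13, 13]

Answer: [0, 0, 13, 13, 13, 13]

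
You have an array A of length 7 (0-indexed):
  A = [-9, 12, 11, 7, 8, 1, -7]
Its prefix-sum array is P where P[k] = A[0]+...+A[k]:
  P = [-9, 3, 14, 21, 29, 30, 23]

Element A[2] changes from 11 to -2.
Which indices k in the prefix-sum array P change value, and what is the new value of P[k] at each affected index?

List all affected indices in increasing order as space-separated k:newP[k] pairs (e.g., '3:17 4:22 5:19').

P[k] = A[0] + ... + A[k]
P[k] includes A[2] iff k >= 2
Affected indices: 2, 3, ..., 6; delta = -13
  P[2]: 14 + -13 = 1
  P[3]: 21 + -13 = 8
  P[4]: 29 + -13 = 16
  P[5]: 30 + -13 = 17
  P[6]: 23 + -13 = 10

Answer: 2:1 3:8 4:16 5:17 6:10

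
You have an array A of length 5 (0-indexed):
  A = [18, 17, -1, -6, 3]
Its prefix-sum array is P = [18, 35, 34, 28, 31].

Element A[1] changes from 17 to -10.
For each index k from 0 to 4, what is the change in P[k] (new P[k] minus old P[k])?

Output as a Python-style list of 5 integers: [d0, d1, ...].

Element change: A[1] 17 -> -10, delta = -27
For k < 1: P[k] unchanged, delta_P[k] = 0
For k >= 1: P[k] shifts by exactly -27
Delta array: [0, -27, -27, -27, -27]

Answer: [0, -27, -27, -27, -27]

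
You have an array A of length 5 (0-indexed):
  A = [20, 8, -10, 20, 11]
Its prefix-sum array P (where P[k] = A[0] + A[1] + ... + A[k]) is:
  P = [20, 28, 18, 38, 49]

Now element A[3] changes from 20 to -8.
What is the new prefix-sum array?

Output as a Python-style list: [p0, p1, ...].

Change: A[3] 20 -> -8, delta = -28
P[k] for k < 3: unchanged (A[3] not included)
P[k] for k >= 3: shift by delta = -28
  P[0] = 20 + 0 = 20
  P[1] = 28 + 0 = 28
  P[2] = 18 + 0 = 18
  P[3] = 38 + -28 = 10
  P[4] = 49 + -28 = 21

Answer: [20, 28, 18, 10, 21]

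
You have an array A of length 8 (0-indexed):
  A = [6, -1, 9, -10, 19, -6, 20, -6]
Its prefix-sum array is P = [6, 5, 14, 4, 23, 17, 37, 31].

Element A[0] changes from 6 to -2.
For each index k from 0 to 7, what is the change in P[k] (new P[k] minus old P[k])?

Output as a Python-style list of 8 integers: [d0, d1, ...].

Element change: A[0] 6 -> -2, delta = -8
For k < 0: P[k] unchanged, delta_P[k] = 0
For k >= 0: P[k] shifts by exactly -8
Delta array: [-8, -8, -8, -8, -8, -8, -8, -8]

Answer: [-8, -8, -8, -8, -8, -8, -8, -8]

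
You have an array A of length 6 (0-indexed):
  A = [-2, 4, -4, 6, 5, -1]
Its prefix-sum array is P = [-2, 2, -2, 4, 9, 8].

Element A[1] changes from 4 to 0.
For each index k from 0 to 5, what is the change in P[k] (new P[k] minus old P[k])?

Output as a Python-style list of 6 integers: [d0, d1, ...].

Element change: A[1] 4 -> 0, delta = -4
For k < 1: P[k] unchanged, delta_P[k] = 0
For k >= 1: P[k] shifts by exactly -4
Delta array: [0, -4, -4, -4, -4, -4]

Answer: [0, -4, -4, -4, -4, -4]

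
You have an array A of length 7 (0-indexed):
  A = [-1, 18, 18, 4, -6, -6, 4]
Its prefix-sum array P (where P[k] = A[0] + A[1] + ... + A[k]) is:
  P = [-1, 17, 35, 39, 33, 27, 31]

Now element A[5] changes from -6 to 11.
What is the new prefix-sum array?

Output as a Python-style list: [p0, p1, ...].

Change: A[5] -6 -> 11, delta = 17
P[k] for k < 5: unchanged (A[5] not included)
P[k] for k >= 5: shift by delta = 17
  P[0] = -1 + 0 = -1
  P[1] = 17 + 0 = 17
  P[2] = 35 + 0 = 35
  P[3] = 39 + 0 = 39
  P[4] = 33 + 0 = 33
  P[5] = 27 + 17 = 44
  P[6] = 31 + 17 = 48

Answer: [-1, 17, 35, 39, 33, 44, 48]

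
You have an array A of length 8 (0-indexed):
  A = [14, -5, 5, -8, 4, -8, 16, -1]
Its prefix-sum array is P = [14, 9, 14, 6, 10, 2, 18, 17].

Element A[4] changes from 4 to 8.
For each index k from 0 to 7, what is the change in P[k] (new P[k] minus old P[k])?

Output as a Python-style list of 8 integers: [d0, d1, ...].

Answer: [0, 0, 0, 0, 4, 4, 4, 4]

Derivation:
Element change: A[4] 4 -> 8, delta = 4
For k < 4: P[k] unchanged, delta_P[k] = 0
For k >= 4: P[k] shifts by exactly 4
Delta array: [0, 0, 0, 0, 4, 4, 4, 4]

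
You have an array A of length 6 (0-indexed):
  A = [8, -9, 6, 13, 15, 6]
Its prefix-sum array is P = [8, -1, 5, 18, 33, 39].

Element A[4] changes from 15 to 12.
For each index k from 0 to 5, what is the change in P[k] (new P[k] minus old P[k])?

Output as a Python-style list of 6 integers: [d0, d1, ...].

Element change: A[4] 15 -> 12, delta = -3
For k < 4: P[k] unchanged, delta_P[k] = 0
For k >= 4: P[k] shifts by exactly -3
Delta array: [0, 0, 0, 0, -3, -3]

Answer: [0, 0, 0, 0, -3, -3]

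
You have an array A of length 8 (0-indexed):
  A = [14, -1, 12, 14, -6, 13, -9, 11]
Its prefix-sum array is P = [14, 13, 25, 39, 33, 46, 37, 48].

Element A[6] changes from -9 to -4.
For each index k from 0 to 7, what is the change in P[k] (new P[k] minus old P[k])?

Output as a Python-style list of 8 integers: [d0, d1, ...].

Element change: A[6] -9 -> -4, delta = 5
For k < 6: P[k] unchanged, delta_P[k] = 0
For k >= 6: P[k] shifts by exactly 5
Delta array: [0, 0, 0, 0, 0, 0, 5, 5]

Answer: [0, 0, 0, 0, 0, 0, 5, 5]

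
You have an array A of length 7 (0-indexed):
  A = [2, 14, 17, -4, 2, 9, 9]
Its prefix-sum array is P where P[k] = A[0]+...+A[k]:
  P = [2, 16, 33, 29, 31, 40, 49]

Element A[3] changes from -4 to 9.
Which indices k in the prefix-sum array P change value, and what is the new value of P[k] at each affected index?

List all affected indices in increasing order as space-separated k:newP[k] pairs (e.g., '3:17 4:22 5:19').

Answer: 3:42 4:44 5:53 6:62

Derivation:
P[k] = A[0] + ... + A[k]
P[k] includes A[3] iff k >= 3
Affected indices: 3, 4, ..., 6; delta = 13
  P[3]: 29 + 13 = 42
  P[4]: 31 + 13 = 44
  P[5]: 40 + 13 = 53
  P[6]: 49 + 13 = 62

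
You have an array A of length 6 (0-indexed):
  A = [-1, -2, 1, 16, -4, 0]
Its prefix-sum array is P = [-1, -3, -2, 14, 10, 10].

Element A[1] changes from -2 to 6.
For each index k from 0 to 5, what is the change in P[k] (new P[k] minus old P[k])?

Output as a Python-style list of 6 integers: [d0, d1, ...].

Element change: A[1] -2 -> 6, delta = 8
For k < 1: P[k] unchanged, delta_P[k] = 0
For k >= 1: P[k] shifts by exactly 8
Delta array: [0, 8, 8, 8, 8, 8]

Answer: [0, 8, 8, 8, 8, 8]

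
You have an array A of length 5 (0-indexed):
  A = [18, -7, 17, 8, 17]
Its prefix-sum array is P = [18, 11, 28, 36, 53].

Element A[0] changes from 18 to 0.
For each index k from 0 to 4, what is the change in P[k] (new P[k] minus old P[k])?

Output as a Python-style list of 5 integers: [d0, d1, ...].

Answer: [-18, -18, -18, -18, -18]

Derivation:
Element change: A[0] 18 -> 0, delta = -18
For k < 0: P[k] unchanged, delta_P[k] = 0
For k >= 0: P[k] shifts by exactly -18
Delta array: [-18, -18, -18, -18, -18]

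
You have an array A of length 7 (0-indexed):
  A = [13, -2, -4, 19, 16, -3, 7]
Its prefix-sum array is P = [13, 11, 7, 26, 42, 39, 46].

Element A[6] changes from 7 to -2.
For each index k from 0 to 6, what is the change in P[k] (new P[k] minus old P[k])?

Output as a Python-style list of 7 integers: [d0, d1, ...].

Answer: [0, 0, 0, 0, 0, 0, -9]

Derivation:
Element change: A[6] 7 -> -2, delta = -9
For k < 6: P[k] unchanged, delta_P[k] = 0
For k >= 6: P[k] shifts by exactly -9
Delta array: [0, 0, 0, 0, 0, 0, -9]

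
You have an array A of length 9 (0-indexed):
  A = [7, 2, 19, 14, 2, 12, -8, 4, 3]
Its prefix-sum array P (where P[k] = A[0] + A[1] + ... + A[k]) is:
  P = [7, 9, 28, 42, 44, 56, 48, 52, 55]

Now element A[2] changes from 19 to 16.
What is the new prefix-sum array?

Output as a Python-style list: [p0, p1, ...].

Answer: [7, 9, 25, 39, 41, 53, 45, 49, 52]

Derivation:
Change: A[2] 19 -> 16, delta = -3
P[k] for k < 2: unchanged (A[2] not included)
P[k] for k >= 2: shift by delta = -3
  P[0] = 7 + 0 = 7
  P[1] = 9 + 0 = 9
  P[2] = 28 + -3 = 25
  P[3] = 42 + -3 = 39
  P[4] = 44 + -3 = 41
  P[5] = 56 + -3 = 53
  P[6] = 48 + -3 = 45
  P[7] = 52 + -3 = 49
  P[8] = 55 + -3 = 52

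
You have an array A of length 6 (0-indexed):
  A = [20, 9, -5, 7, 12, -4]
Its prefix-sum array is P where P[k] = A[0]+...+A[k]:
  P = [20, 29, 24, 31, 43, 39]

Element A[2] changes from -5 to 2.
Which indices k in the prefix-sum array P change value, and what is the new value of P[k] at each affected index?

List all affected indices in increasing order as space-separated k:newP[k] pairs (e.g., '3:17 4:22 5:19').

Answer: 2:31 3:38 4:50 5:46

Derivation:
P[k] = A[0] + ... + A[k]
P[k] includes A[2] iff k >= 2
Affected indices: 2, 3, ..., 5; delta = 7
  P[2]: 24 + 7 = 31
  P[3]: 31 + 7 = 38
  P[4]: 43 + 7 = 50
  P[5]: 39 + 7 = 46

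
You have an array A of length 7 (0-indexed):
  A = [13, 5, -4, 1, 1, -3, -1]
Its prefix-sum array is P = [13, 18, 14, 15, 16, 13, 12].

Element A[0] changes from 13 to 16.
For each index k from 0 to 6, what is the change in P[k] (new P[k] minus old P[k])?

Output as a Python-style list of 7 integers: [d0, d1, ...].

Element change: A[0] 13 -> 16, delta = 3
For k < 0: P[k] unchanged, delta_P[k] = 0
For k >= 0: P[k] shifts by exactly 3
Delta array: [3, 3, 3, 3, 3, 3, 3]

Answer: [3, 3, 3, 3, 3, 3, 3]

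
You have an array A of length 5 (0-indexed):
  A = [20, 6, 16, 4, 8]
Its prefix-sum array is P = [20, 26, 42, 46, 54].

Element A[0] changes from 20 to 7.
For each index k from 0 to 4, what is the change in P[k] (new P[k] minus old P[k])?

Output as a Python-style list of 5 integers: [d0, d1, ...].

Element change: A[0] 20 -> 7, delta = -13
For k < 0: P[k] unchanged, delta_P[k] = 0
For k >= 0: P[k] shifts by exactly -13
Delta array: [-13, -13, -13, -13, -13]

Answer: [-13, -13, -13, -13, -13]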